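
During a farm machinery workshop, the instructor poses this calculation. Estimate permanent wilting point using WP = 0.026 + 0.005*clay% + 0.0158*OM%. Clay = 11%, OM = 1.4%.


WP = 0.026 + 0.005*11 + 0.0158*1.4
   = 0.026 + 0.0550 + 0.0221
   = 0.1031


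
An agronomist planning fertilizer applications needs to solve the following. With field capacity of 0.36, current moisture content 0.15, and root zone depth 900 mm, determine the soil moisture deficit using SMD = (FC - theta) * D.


SMD = (FC - theta) * D
    = (0.36 - 0.15) * 900
    = 0.210 * 900
    = 189 mm


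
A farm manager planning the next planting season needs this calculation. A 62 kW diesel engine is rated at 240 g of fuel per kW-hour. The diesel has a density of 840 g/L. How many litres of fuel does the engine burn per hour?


FC = P * BSFC / rho_fuel
   = 62 * 240 / 840
   = 14880 / 840
   = 17.71 L/h


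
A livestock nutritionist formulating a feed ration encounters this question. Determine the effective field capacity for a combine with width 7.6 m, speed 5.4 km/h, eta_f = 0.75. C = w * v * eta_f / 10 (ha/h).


C = w * v * eta_f / 10
  = 7.6 * 5.4 * 0.75 / 10
  = 30.78 / 10
  = 3.08 ha/h


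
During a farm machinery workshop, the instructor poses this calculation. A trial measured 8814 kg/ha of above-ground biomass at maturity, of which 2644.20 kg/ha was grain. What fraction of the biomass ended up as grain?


HI = grain_yield / biomass
   = 2644.20 / 8814
   = 0.30


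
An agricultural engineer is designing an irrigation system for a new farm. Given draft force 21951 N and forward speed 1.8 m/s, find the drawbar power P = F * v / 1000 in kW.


P = F * v / 1000
  = 21951 * 1.8 / 1000
  = 39511.80 / 1000
  = 39.51 kW


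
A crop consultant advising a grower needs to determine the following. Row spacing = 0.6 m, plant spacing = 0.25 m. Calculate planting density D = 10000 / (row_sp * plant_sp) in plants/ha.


D = 10000 / (row_sp * plant_sp)
  = 10000 / (0.6 * 0.25)
  = 10000 / 0.1500
  = 66666.67 plants/ha


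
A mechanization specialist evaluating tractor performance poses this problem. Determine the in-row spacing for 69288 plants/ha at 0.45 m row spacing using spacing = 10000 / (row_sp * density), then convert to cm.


spacing = 10000 / (row_sp * density)
        = 10000 / (0.45 * 69288)
        = 10000 / 31179.60
        = 0.32072 m = 32.07 cm


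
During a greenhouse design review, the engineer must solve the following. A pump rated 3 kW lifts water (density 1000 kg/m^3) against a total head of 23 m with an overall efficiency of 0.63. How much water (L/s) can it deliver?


Q = (P * 1000 * eta) / (rho * g * H)
  = (3 * 1000 * 0.63) / (1000 * 9.81 * 23)
  = 1890 / 225630
  = 0.00838 m^3/s = 8.38 L/s


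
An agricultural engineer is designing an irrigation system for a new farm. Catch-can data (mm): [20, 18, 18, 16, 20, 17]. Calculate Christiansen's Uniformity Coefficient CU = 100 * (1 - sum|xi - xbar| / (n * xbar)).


xbar = 109 / 6 = 18.167
sum|xi - xbar| = 7.333
CU = 100 * (1 - 7.333 / (6 * 18.167))
   = 100 * (1 - 0.0673)
   = 93.27%


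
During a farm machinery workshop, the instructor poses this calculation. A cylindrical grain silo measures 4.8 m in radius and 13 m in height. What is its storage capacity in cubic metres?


V = pi * r^2 * h
  = pi * 4.8^2 * 13
  = pi * 23.04 * 13
  = 940.97 m^3


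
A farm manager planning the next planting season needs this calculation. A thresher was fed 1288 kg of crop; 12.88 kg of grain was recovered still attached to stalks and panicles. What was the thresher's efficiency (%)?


eta = (total - unthreshed) / total * 100
    = (1288 - 12.88) / 1288 * 100
    = 1275.12 / 1288 * 100
    = 99%


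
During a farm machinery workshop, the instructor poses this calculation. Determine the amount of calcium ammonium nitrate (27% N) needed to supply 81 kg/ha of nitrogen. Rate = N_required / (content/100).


Rate = N_required / (N_content / 100)
     = 81 / (27 / 100)
     = 81 / 0.27
     = 300 kg/ha


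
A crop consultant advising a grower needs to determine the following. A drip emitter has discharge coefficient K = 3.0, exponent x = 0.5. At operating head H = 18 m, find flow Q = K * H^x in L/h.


Q = K * H^x
  = 3.0 * 18^0.5
  = 3.0 * 4.2426
  = 12.73 L/h


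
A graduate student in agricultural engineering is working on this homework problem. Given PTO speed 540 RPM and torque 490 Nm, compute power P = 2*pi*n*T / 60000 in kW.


P = 2*pi*n*T / 60000
  = 2*pi * 540 * 490 / 60000
  = 1662530.83 / 60000
  = 27.71 kW


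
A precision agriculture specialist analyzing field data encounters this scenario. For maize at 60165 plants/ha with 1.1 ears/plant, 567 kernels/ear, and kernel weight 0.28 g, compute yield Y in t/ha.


Y = density * ears * kernels * kw
  = 60165 * 1.1 * 567 * 0.28 g/ha
  = 10506974.94 g/ha
  = 10506.97 kg/ha = 10.51 t/ha


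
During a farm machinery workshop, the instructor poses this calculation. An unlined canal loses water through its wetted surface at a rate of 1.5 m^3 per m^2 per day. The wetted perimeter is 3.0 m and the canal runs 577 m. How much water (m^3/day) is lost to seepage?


S = C * P * L
  = 1.5 * 3.0 * 577
  = 2596.50 m^3/day


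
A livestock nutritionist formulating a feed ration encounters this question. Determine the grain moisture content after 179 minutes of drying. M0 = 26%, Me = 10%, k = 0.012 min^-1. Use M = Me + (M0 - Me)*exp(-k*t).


M = Me + (M0 - Me) * e^(-k*t)
  = 10 + (26 - 10) * e^(-0.012*179)
  = 10 + 16 * e^(-2.148)
  = 10 + 16 * 0.11672
  = 10 + 1.8675
  = 11.87%


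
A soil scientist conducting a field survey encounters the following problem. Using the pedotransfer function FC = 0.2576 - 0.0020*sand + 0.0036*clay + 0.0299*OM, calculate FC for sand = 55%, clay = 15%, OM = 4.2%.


FC = 0.2576 - 0.0020*55 + 0.0036*15 + 0.0299*4.2
   = 0.2576 - 0.1100 + 0.0540 + 0.1256
   = 0.3272


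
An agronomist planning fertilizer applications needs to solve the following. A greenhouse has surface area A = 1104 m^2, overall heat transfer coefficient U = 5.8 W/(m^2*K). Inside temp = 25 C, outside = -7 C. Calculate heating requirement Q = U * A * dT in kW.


dT = 25 - (-7) = 32 K
Q = U * A * dT
  = 5.8 * 1104 * 32
  = 204902.40 W = 204.90 kW


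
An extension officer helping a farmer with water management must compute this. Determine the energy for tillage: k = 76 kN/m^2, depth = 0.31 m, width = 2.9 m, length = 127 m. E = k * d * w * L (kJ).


E = k * d * w * L
  = 76 * 0.31 * 2.9 * 127
  = 8677.15 kJ


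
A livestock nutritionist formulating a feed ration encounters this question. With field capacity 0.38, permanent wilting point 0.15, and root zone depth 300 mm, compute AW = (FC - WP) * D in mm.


AW = (FC - WP) * D
   = (0.38 - 0.15) * 300
   = 0.23 * 300
   = 69 mm


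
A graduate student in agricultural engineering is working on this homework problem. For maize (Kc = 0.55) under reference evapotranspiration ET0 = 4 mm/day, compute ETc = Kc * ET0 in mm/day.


ETc = Kc * ET0
    = 0.55 * 4
    = 2.20 mm/day


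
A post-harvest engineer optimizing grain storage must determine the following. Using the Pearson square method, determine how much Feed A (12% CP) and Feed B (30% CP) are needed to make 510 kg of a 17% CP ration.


parts_A = CP_b - target = 30 - 17 = 13
parts_B = target - CP_a = 17 - 12 = 5
total_parts = 13 + 5 = 18
Feed A = 510 * 13 / 18 = 368.33 kg
Feed B = 510 * 5 / 18 = 141.67 kg

368.33 kg


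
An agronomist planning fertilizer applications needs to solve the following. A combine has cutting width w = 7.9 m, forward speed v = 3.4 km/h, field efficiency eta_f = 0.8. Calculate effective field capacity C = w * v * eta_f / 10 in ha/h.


C = w * v * eta_f / 10
  = 7.9 * 3.4 * 0.8 / 10
  = 21.49 / 10
  = 2.15 ha/h


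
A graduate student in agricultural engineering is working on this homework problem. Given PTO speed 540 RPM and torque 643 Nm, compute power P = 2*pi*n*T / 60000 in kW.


P = 2*pi*n*T / 60000
  = 2*pi * 540 * 643 / 60000
  = 2181647.60 / 60000
  = 36.36 kW


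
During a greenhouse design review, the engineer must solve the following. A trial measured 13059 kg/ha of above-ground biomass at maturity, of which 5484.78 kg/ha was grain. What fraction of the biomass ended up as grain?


HI = grain_yield / biomass
   = 5484.78 / 13059
   = 0.42


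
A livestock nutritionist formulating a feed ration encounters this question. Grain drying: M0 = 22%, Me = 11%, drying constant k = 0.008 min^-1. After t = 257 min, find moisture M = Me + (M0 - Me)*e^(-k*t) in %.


M = Me + (M0 - Me) * e^(-k*t)
  = 11 + (22 - 11) * e^(-0.008*257)
  = 11 + 11 * e^(-2.056)
  = 11 + 11 * 0.12796
  = 11 + 1.4076
  = 12.41%


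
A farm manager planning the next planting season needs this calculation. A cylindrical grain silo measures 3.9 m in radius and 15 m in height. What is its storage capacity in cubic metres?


V = pi * r^2 * h
  = pi * 3.9^2 * 15
  = pi * 15.21 * 15
  = 716.75 m^3


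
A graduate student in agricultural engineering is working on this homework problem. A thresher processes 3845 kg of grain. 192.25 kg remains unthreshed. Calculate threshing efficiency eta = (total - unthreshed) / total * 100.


eta = (total - unthreshed) / total * 100
    = (3845 - 192.25) / 3845 * 100
    = 3652.75 / 3845 * 100
    = 95%


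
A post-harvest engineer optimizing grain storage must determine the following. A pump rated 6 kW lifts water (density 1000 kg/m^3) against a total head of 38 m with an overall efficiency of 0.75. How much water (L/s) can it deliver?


Q = (P * 1000 * eta) / (rho * g * H)
  = (6 * 1000 * 0.75) / (1000 * 9.81 * 38)
  = 4500 / 372780
  = 0.01207 m^3/s = 12.07 L/s


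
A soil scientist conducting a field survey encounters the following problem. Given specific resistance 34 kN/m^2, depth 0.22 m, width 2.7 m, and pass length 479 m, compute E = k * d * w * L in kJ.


E = k * d * w * L
  = 34 * 0.22 * 2.7 * 479
  = 9673.88 kJ


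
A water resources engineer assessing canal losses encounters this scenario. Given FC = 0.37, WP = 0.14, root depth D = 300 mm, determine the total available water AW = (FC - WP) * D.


AW = (FC - WP) * D
   = (0.37 - 0.14) * 300
   = 0.23 * 300
   = 69 mm


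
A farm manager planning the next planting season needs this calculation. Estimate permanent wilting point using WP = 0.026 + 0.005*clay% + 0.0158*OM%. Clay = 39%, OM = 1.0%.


WP = 0.026 + 0.005*39 + 0.0158*1.0
   = 0.026 + 0.1950 + 0.0158
   = 0.2368


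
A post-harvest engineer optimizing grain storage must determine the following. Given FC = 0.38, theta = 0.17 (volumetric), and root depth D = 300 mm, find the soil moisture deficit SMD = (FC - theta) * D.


SMD = (FC - theta) * D
    = (0.38 - 0.17) * 300
    = 0.210 * 300
    = 63 mm


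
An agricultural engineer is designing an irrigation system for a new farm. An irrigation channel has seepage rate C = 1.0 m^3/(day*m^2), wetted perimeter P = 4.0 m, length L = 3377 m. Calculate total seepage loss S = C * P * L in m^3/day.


S = C * P * L
  = 1.0 * 4.0 * 3377
  = 13508 m^3/day


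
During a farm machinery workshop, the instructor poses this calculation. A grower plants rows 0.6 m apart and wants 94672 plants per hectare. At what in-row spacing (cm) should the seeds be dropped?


spacing = 10000 / (row_sp * density)
        = 10000 / (0.6 * 94672)
        = 10000 / 56803.20
        = 0.17605 m = 17.60 cm


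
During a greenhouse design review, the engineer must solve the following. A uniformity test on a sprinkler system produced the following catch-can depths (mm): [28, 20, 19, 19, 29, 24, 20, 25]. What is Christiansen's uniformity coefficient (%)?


xbar = 184 / 8 = 23
sum|xi - xbar| = 28
CU = 100 * (1 - 28 / (8 * 23))
   = 100 * (1 - 0.1522)
   = 84.78%


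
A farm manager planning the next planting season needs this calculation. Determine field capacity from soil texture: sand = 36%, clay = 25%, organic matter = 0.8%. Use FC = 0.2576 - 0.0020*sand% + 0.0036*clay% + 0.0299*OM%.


FC = 0.2576 - 0.0020*36 + 0.0036*25 + 0.0299*0.8
   = 0.2576 - 0.0720 + 0.0900 + 0.0239
   = 0.2995


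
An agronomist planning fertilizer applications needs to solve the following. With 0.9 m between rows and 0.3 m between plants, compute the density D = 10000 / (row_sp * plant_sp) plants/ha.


D = 10000 / (row_sp * plant_sp)
  = 10000 / (0.9 * 0.3)
  = 10000 / 0.2700
  = 37037.04 plants/ha


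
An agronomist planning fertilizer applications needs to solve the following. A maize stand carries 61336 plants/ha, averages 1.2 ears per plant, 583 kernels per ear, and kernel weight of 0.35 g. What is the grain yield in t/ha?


Y = density * ears * kernels * kw
  = 61336 * 1.2 * 583 * 0.35 g/ha
  = 15018732.96 g/ha
  = 15018.73 kg/ha = 15.02 t/ha


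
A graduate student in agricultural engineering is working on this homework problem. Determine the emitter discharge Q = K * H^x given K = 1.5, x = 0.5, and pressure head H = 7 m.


Q = K * H^x
  = 1.5 * 7^0.5
  = 1.5 * 2.6458
  = 3.97 L/h


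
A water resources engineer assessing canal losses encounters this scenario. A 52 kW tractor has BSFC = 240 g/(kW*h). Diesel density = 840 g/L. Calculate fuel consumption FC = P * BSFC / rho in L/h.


FC = P * BSFC / rho_fuel
   = 52 * 240 / 840
   = 12480 / 840
   = 14.86 L/h


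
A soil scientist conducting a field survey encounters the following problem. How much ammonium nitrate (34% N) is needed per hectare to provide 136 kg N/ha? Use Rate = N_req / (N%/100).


Rate = N_required / (N_content / 100)
     = 136 / (34 / 100)
     = 136 / 0.34
     = 400 kg/ha


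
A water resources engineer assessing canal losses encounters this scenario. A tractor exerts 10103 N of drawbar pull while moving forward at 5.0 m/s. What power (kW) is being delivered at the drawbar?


P = F * v / 1000
  = 10103 * 5.0 / 1000
  = 50515 / 1000
  = 50.52 kW


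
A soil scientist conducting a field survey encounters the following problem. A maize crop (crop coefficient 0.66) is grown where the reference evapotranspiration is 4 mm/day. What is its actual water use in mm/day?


ETc = Kc * ET0
    = 0.66 * 4
    = 2.64 mm/day


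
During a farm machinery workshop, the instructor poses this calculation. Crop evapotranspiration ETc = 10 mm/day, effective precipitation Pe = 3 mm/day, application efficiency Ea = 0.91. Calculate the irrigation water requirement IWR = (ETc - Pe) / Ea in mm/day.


IWR = (ETc - Pe) / Ea
    = (10 - 3) / 0.91
    = 7 / 0.91
    = 7.69 mm/day


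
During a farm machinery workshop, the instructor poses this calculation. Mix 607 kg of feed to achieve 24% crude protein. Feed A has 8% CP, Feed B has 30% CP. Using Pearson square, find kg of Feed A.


parts_A = CP_b - target = 30 - 24 = 6
parts_B = target - CP_a = 24 - 8 = 16
total_parts = 6 + 16 = 22
Feed A = 607 * 6 / 22 = 165.55 kg
Feed B = 607 * 16 / 22 = 441.45 kg

165.55 kg


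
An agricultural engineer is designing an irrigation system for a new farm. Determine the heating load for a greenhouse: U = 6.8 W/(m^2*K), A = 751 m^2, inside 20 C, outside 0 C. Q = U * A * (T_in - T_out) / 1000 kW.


dT = 20 - (0) = 20 K
Q = U * A * dT
  = 6.8 * 751 * 20
  = 102136 W = 102.14 kW


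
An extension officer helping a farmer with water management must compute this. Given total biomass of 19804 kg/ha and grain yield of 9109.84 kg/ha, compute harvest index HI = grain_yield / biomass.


HI = grain_yield / biomass
   = 9109.84 / 19804
   = 0.46


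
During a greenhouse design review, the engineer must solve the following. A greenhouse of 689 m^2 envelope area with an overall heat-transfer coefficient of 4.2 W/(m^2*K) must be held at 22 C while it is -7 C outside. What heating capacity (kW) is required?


dT = 22 - (-7) = 29 K
Q = U * A * dT
  = 4.2 * 689 * 29
  = 83920.20 W = 83.92 kW


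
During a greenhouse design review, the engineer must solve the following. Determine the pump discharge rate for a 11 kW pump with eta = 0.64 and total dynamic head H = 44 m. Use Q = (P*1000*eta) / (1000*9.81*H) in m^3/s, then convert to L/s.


Q = (P * 1000 * eta) / (rho * g * H)
  = (11 * 1000 * 0.64) / (1000 * 9.81 * 44)
  = 7040 / 431640
  = 0.01631 m^3/s = 16.31 L/s


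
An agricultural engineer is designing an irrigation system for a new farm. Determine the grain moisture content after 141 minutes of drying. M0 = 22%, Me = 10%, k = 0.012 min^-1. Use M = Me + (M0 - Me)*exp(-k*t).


M = Me + (M0 - Me) * e^(-k*t)
  = 10 + (22 - 10) * e^(-0.012*141)
  = 10 + 12 * e^(-1.692)
  = 10 + 12 * 0.18415
  = 10 + 2.2098
  = 12.21%


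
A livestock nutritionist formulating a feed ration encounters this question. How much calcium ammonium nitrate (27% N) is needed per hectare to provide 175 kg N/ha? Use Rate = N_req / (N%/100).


Rate = N_required / (N_content / 100)
     = 175 / (27 / 100)
     = 175 / 0.27
     = 648.15 kg/ha


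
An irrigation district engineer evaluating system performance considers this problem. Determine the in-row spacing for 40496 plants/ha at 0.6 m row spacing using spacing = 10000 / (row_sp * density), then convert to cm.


spacing = 10000 / (row_sp * density)
        = 10000 / (0.6 * 40496)
        = 10000 / 24297.60
        = 0.41156 m = 41.16 cm


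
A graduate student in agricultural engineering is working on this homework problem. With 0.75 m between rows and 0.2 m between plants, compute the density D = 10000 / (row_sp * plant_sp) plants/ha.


D = 10000 / (row_sp * plant_sp)
  = 10000 / (0.75 * 0.2)
  = 10000 / 0.1500
  = 66666.67 plants/ha


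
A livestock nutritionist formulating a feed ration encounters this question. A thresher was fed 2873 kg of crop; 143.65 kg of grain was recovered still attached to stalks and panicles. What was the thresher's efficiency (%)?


eta = (total - unthreshed) / total * 100
    = (2873 - 143.65) / 2873 * 100
    = 2729.35 / 2873 * 100
    = 95%


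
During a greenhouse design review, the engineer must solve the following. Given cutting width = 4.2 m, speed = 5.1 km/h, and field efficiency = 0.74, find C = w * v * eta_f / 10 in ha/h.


C = w * v * eta_f / 10
  = 4.2 * 5.1 * 0.74 / 10
  = 15.85 / 10
  = 1.59 ha/h


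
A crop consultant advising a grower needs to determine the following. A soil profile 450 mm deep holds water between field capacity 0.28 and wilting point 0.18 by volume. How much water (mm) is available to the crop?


AW = (FC - WP) * D
   = (0.28 - 0.18) * 450
   = 0.10 * 450
   = 45 mm


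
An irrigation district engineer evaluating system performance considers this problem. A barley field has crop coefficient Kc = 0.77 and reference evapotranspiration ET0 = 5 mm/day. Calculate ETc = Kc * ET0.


ETc = Kc * ET0
    = 0.77 * 5
    = 3.85 mm/day


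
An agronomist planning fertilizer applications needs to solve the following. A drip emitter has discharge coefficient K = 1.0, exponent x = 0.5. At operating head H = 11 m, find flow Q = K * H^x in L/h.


Q = K * H^x
  = 1.0 * 11^0.5
  = 1.0 * 3.3166
  = 3.32 L/h


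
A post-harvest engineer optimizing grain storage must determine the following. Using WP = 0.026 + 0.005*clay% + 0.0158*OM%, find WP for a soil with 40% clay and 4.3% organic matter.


WP = 0.026 + 0.005*40 + 0.0158*4.3
   = 0.026 + 0.2000 + 0.0679
   = 0.2939


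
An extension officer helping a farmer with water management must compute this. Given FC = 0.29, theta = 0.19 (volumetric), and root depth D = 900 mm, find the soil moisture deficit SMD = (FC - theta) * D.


SMD = (FC - theta) * D
    = (0.29 - 0.19) * 900
    = 0.100 * 900
    = 90 mm


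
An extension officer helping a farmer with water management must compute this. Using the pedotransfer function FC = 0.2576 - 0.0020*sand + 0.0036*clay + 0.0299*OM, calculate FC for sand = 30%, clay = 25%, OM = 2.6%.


FC = 0.2576 - 0.0020*30 + 0.0036*25 + 0.0299*2.6
   = 0.2576 - 0.0600 + 0.0900 + 0.0777
   = 0.3653


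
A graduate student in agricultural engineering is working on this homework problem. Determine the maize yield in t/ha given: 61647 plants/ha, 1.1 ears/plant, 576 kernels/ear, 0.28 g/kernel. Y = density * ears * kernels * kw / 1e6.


Y = density * ears * kernels * kw
  = 61647 * 1.1 * 576 * 0.28 g/ha
  = 10936670.98 g/ha
  = 10936.67 kg/ha = 10.94 t/ha


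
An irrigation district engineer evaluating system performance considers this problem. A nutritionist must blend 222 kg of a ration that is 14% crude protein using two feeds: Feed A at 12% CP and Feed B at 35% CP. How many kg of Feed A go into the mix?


parts_A = CP_b - target = 35 - 14 = 21
parts_B = target - CP_a = 14 - 12 = 2
total_parts = 21 + 2 = 23
Feed A = 222 * 21 / 23 = 202.70 kg
Feed B = 222 * 2 / 23 = 19.30 kg

202.70 kg


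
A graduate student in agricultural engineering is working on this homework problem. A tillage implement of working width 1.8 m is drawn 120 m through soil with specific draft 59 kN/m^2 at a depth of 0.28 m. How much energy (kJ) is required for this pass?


E = k * d * w * L
  = 59 * 0.28 * 1.8 * 120
  = 3568.32 kJ


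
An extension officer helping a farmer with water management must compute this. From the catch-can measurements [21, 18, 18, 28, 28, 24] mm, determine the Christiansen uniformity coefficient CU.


xbar = 137 / 6 = 22.833
sum|xi - xbar| = 23
CU = 100 * (1 - 23 / (6 * 22.833))
   = 100 * (1 - 0.1679)
   = 83.21%


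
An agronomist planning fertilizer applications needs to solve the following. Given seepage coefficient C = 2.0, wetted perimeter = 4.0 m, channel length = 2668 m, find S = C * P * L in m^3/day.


S = C * P * L
  = 2.0 * 4.0 * 2668
  = 21344 m^3/day


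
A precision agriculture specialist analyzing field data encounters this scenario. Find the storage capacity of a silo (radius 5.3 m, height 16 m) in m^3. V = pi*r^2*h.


V = pi * r^2 * h
  = pi * 5.3^2 * 16
  = pi * 28.09 * 16
  = 1411.96 m^3


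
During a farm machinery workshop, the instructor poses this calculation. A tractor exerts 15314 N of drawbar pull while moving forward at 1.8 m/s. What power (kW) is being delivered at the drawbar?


P = F * v / 1000
  = 15314 * 1.8 / 1000
  = 27565.20 / 1000
  = 27.57 kW


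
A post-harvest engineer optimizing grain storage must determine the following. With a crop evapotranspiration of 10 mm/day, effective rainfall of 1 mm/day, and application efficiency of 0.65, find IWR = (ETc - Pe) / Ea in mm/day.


IWR = (ETc - Pe) / Ea
    = (10 - 1) / 0.65
    = 9 / 0.65
    = 13.85 mm/day


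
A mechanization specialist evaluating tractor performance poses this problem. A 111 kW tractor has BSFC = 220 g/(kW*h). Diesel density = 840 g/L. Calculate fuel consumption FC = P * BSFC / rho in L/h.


FC = P * BSFC / rho_fuel
   = 111 * 220 / 840
   = 24420 / 840
   = 29.07 L/h


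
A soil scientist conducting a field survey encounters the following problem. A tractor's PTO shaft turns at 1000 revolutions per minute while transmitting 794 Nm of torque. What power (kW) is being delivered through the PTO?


P = 2*pi*n*T / 60000
  = 2*pi * 1000 * 794 / 60000
  = 4988849.13 / 60000
  = 83.15 kW


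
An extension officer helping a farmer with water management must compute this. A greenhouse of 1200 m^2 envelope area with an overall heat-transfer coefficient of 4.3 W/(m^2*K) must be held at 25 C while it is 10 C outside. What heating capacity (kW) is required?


dT = 25 - (10) = 15 K
Q = U * A * dT
  = 4.3 * 1200 * 15
  = 77400 W = 77.40 kW


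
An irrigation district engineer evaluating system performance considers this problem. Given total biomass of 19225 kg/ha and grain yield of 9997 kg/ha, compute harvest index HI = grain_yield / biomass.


HI = grain_yield / biomass
   = 9997 / 19225
   = 0.52


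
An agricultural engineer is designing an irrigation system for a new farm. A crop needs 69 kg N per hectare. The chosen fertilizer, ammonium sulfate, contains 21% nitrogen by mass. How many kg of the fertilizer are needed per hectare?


Rate = N_required / (N_content / 100)
     = 69 / (21 / 100)
     = 69 / 0.21
     = 328.57 kg/ha


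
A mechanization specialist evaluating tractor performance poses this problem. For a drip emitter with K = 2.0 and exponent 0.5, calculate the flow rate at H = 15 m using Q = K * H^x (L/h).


Q = K * H^x
  = 2.0 * 15^0.5
  = 2.0 * 3.8730
  = 7.75 L/h


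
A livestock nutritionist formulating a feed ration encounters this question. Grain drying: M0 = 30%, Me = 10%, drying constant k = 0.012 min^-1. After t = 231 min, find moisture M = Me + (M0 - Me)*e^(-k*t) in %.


M = Me + (M0 - Me) * e^(-k*t)
  = 10 + (30 - 10) * e^(-0.012*231)
  = 10 + 20 * e^(-2.772)
  = 10 + 20 * 0.06254
  = 10 + 1.2507
  = 11.25%


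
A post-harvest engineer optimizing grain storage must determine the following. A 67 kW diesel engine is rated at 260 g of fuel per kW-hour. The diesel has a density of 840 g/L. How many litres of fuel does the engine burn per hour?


FC = P * BSFC / rho_fuel
   = 67 * 260 / 840
   = 17420 / 840
   = 20.74 L/h


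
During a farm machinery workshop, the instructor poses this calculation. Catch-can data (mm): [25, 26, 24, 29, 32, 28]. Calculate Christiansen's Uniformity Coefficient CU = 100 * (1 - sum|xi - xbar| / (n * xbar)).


xbar = 164 / 6 = 27.333
sum|xi - xbar| = 14
CU = 100 * (1 - 14 / (6 * 27.333))
   = 100 * (1 - 0.0854)
   = 91.46%


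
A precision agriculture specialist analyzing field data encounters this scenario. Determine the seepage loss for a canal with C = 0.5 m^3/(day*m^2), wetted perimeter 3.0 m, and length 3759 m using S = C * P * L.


S = C * P * L
  = 0.5 * 3.0 * 3759
  = 5638.50 m^3/day


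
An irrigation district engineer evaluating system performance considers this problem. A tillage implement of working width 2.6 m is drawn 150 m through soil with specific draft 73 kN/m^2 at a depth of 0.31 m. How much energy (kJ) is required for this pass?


E = k * d * w * L
  = 73 * 0.31 * 2.6 * 150
  = 8825.70 kJ


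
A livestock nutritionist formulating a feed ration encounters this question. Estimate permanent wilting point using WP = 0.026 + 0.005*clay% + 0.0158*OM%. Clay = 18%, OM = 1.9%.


WP = 0.026 + 0.005*18 + 0.0158*1.9
   = 0.026 + 0.0900 + 0.0300
   = 0.1460


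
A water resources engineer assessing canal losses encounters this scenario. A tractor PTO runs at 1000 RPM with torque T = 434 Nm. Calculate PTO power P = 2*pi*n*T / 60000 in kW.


P = 2*pi*n*T / 60000
  = 2*pi * 1000 * 434 / 60000
  = 2726902.42 / 60000
  = 45.45 kW


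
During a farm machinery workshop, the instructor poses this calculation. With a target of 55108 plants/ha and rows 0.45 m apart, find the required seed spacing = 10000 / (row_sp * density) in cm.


spacing = 10000 / (row_sp * density)
        = 10000 / (0.45 * 55108)
        = 10000 / 24798.60
        = 0.40325 m = 40.32 cm


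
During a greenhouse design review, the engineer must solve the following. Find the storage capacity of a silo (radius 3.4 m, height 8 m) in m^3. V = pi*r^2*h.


V = pi * r^2 * h
  = pi * 3.4^2 * 8
  = pi * 11.56 * 8
  = 290.53 m^3


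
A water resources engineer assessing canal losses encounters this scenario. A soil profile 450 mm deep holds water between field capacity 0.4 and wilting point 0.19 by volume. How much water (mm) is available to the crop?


AW = (FC - WP) * D
   = (0.4 - 0.19) * 450
   = 0.21 * 450
   = 94.50 mm


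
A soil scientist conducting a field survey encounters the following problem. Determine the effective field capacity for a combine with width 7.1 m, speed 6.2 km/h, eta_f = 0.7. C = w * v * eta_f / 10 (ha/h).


C = w * v * eta_f / 10
  = 7.1 * 6.2 * 0.7 / 10
  = 30.81 / 10
  = 3.08 ha/h


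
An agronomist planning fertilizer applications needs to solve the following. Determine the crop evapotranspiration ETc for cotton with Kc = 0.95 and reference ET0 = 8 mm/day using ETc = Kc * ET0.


ETc = Kc * ET0
    = 0.95 * 8
    = 7.60 mm/day


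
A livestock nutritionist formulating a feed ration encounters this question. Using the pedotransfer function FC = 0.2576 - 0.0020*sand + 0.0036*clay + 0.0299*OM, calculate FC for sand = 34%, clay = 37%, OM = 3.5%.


FC = 0.2576 - 0.0020*34 + 0.0036*37 + 0.0299*3.5
   = 0.2576 - 0.0680 + 0.1332 + 0.1047
   = 0.4275


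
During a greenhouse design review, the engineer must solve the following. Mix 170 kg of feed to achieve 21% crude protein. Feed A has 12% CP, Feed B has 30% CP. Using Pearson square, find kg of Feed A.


parts_A = CP_b - target = 30 - 21 = 9
parts_B = target - CP_a = 21 - 12 = 9
total_parts = 9 + 9 = 18
Feed A = 170 * 9 / 18 = 85 kg
Feed B = 170 * 9 / 18 = 85 kg


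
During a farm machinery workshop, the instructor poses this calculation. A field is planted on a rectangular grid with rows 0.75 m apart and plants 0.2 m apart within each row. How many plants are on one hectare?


D = 10000 / (row_sp * plant_sp)
  = 10000 / (0.75 * 0.2)
  = 10000 / 0.1500
  = 66666.67 plants/ha


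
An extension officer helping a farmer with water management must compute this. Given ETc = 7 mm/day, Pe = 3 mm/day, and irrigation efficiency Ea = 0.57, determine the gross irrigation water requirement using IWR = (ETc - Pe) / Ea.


IWR = (ETc - Pe) / Ea
    = (7 - 3) / 0.57
    = 4 / 0.57
    = 7.02 mm/day


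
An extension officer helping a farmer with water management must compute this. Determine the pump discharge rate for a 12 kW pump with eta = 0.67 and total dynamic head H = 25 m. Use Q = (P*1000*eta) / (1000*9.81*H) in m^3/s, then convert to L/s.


Q = (P * 1000 * eta) / (rho * g * H)
  = (12 * 1000 * 0.67) / (1000 * 9.81 * 25)
  = 8040 / 245250
  = 0.03278 m^3/s = 32.78 L/s


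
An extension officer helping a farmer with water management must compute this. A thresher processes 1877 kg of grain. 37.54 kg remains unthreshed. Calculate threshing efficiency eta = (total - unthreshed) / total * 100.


eta = (total - unthreshed) / total * 100
    = (1877 - 37.54) / 1877 * 100
    = 1839.46 / 1877 * 100
    = 98%


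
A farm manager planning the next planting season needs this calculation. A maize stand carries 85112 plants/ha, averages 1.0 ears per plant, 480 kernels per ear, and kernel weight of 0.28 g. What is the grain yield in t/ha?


Y = density * ears * kernels * kw
  = 85112 * 1.0 * 480 * 0.28 g/ha
  = 11439052.80 g/ha
  = 11439.05 kg/ha = 11.44 t/ha


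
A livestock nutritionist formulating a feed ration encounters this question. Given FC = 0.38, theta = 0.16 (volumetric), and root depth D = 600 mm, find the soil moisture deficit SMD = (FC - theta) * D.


SMD = (FC - theta) * D
    = (0.38 - 0.16) * 600
    = 0.220 * 600
    = 132 mm


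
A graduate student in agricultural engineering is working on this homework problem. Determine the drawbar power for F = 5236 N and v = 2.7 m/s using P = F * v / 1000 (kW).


P = F * v / 1000
  = 5236 * 2.7 / 1000
  = 14137.20 / 1000
  = 14.14 kW


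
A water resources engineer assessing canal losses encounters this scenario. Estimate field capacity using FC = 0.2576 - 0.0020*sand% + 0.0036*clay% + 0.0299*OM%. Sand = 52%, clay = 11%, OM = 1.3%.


FC = 0.2576 - 0.0020*52 + 0.0036*11 + 0.0299*1.3
   = 0.2576 - 0.1040 + 0.0396 + 0.0389
   = 0.2321


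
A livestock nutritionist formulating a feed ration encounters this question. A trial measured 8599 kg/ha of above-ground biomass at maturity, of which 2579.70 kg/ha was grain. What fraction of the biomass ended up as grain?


HI = grain_yield / biomass
   = 2579.70 / 8599
   = 0.30


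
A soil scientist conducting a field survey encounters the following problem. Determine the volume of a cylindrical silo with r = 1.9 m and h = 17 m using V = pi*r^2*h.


V = pi * r^2 * h
  = pi * 1.9^2 * 17
  = pi * 3.61 * 17
  = 192.80 m^3


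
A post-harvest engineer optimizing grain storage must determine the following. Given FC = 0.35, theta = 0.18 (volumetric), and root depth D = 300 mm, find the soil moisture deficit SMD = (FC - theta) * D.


SMD = (FC - theta) * D
    = (0.35 - 0.18) * 300
    = 0.170 * 300
    = 51 mm


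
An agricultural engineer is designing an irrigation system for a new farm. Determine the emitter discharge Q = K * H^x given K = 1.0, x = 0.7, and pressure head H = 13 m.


Q = K * H^x
  = 1.0 * 13^0.7
  = 1.0 * 6.0223
  = 6.02 L/h


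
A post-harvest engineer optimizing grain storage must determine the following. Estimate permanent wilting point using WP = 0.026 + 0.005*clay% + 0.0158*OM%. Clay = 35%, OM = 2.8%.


WP = 0.026 + 0.005*35 + 0.0158*2.8
   = 0.026 + 0.1750 + 0.0442
   = 0.2452


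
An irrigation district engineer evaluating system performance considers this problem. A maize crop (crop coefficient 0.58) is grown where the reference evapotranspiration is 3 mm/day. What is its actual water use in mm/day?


ETc = Kc * ET0
    = 0.58 * 3
    = 1.74 mm/day


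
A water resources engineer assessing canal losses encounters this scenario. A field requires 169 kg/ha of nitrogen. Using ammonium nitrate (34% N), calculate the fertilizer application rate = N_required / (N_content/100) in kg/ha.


Rate = N_required / (N_content / 100)
     = 169 / (34 / 100)
     = 169 / 0.34
     = 497.06 kg/ha


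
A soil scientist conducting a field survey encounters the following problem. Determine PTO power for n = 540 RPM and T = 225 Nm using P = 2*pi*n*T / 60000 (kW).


P = 2*pi*n*T / 60000
  = 2*pi * 540 * 225 / 60000
  = 763407.01 / 60000
  = 12.72 kW


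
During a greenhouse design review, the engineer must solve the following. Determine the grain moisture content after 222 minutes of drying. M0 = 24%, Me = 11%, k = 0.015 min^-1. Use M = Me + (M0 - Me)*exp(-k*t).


M = Me + (M0 - Me) * e^(-k*t)
  = 11 + (24 - 11) * e^(-0.015*222)
  = 11 + 13 * e^(-3.330)
  = 11 + 13 * 0.03579
  = 11 + 0.4653
  = 11.47%


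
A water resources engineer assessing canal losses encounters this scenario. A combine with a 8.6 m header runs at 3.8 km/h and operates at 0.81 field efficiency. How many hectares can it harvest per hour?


C = w * v * eta_f / 10
  = 8.6 * 3.8 * 0.81 / 10
  = 26.47 / 10
  = 2.65 ha/h


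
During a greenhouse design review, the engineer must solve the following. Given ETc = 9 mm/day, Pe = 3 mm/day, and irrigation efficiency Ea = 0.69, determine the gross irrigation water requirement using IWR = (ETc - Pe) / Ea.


IWR = (ETc - Pe) / Ea
    = (9 - 3) / 0.69
    = 6 / 0.69
    = 8.70 mm/day


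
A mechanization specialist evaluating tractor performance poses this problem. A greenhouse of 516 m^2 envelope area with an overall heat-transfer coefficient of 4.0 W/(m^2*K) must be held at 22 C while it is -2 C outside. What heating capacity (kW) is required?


dT = 22 - (-2) = 24 K
Q = U * A * dT
  = 4.0 * 516 * 24
  = 49536 W = 49.54 kW


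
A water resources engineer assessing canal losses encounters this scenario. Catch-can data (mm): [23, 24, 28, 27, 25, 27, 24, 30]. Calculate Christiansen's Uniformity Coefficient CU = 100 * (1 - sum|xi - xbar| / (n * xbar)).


xbar = 208 / 8 = 26
sum|xi - xbar| = 16
CU = 100 * (1 - 16 / (8 * 26))
   = 100 * (1 - 0.0769)
   = 92.31%


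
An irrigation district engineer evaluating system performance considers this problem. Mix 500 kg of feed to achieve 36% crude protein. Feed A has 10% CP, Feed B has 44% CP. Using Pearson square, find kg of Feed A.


parts_A = CP_b - target = 44 - 36 = 8
parts_B = target - CP_a = 36 - 10 = 26
total_parts = 8 + 26 = 34
Feed A = 500 * 8 / 34 = 117.65 kg
Feed B = 500 * 26 / 34 = 382.35 kg

117.65 kg


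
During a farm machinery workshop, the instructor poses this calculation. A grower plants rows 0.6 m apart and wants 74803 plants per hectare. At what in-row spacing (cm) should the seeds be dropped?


spacing = 10000 / (row_sp * density)
        = 10000 / (0.6 * 74803)
        = 10000 / 44881.80
        = 0.22281 m = 22.28 cm


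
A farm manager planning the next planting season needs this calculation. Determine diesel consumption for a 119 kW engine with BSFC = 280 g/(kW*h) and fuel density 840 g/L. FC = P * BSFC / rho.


FC = P * BSFC / rho_fuel
   = 119 * 280 / 840
   = 33320 / 840
   = 39.67 L/h


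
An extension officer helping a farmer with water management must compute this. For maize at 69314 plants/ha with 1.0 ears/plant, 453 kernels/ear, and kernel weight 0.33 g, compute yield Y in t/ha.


Y = density * ears * kernels * kw
  = 69314 * 1.0 * 453 * 0.33 g/ha
  = 10361749.86 g/ha
  = 10361.75 kg/ha = 10.36 t/ha


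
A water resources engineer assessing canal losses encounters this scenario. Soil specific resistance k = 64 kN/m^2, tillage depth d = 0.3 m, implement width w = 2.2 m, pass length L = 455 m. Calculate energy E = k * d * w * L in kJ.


E = k * d * w * L
  = 64 * 0.3 * 2.2 * 455
  = 19219.20 kJ


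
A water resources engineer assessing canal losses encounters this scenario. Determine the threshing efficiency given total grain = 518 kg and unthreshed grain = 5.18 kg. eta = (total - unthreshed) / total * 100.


eta = (total - unthreshed) / total * 100
    = (518 - 5.18) / 518 * 100
    = 512.82 / 518 * 100
    = 99%


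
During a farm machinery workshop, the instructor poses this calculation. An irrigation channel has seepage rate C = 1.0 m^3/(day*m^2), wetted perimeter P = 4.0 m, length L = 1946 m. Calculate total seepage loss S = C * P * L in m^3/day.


S = C * P * L
  = 1.0 * 4.0 * 1946
  = 7784 m^3/day


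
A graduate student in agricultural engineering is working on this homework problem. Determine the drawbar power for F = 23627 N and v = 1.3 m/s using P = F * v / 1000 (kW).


P = F * v / 1000
  = 23627 * 1.3 / 1000
  = 30715.10 / 1000
  = 30.72 kW


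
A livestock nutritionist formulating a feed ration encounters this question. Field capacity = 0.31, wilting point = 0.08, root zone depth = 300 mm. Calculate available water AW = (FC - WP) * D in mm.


AW = (FC - WP) * D
   = (0.31 - 0.08) * 300
   = 0.23 * 300
   = 69 mm


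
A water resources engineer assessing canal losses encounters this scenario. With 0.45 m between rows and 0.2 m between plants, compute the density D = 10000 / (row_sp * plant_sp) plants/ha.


D = 10000 / (row_sp * plant_sp)
  = 10000 / (0.45 * 0.2)
  = 10000 / 0.0900
  = 111111.11 plants/ha


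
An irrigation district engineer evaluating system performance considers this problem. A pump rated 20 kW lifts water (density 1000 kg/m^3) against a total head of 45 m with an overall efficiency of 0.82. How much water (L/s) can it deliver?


Q = (P * 1000 * eta) / (rho * g * H)
  = (20 * 1000 * 0.82) / (1000 * 9.81 * 45)
  = 16400 / 441450
  = 0.03715 m^3/s = 37.15 L/s


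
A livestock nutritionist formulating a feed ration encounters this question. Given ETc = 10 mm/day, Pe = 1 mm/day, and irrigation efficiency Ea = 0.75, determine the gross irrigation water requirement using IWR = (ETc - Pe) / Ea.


IWR = (ETc - Pe) / Ea
    = (10 - 1) / 0.75
    = 9 / 0.75
    = 12 mm/day


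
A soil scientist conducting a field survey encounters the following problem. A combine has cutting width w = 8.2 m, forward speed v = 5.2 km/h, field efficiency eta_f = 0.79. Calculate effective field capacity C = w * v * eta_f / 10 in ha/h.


C = w * v * eta_f / 10
  = 8.2 * 5.2 * 0.79 / 10
  = 33.69 / 10
  = 3.37 ha/h


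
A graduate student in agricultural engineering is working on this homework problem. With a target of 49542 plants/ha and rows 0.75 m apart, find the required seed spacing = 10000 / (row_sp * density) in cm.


spacing = 10000 / (row_sp * density)
        = 10000 / (0.75 * 49542)
        = 10000 / 37156.50
        = 0.26913 m = 26.91 cm


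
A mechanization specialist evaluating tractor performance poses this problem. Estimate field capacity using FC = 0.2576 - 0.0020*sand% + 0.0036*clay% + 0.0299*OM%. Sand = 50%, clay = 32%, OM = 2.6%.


FC = 0.2576 - 0.0020*50 + 0.0036*32 + 0.0299*2.6
   = 0.2576 - 0.1000 + 0.1152 + 0.0777
   = 0.3505
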